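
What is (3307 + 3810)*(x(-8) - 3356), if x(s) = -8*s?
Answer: -23429164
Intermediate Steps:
(3307 + 3810)*(x(-8) - 3356) = (3307 + 3810)*(-8*(-8) - 3356) = 7117*(64 - 3356) = 7117*(-3292) = -23429164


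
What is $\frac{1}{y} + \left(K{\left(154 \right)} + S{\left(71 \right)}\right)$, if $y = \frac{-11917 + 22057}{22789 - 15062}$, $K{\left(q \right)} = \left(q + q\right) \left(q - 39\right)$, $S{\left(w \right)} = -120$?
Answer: $\frac{357949727}{10140} \approx 35301.0$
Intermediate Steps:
$K{\left(q \right)} = 2 q \left(-39 + q\right)$
$y = \frac{10140}{7727} \approx 1.3123$
$\frac{1}{y} + \left(K{\left(154 \right)} + S{\left(71 \right)}\right) = \frac{1}{\frac{10140}{7727}} - \left(120 - 308 \left(-39 + 154\right)\right) = \frac{7727}{10140} - \left(120 - 35420\right) = \frac{7727}{10140} + \left(35420 - 120\right) = \frac{7727}{10140} + 35300 = \frac{357949727}{10140}$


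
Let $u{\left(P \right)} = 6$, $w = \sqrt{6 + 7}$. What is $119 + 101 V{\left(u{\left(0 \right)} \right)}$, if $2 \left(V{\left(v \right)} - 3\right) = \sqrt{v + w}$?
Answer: $422 + \frac{101 \sqrt{6 + \sqrt{13}}}{2} \approx 578.51$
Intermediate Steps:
$w = \sqrt{13} \approx 3.6056$
$V{\left(v \right)} = 3 + \frac{\sqrt{v + \sqrt{13}}}{2}$
$119 + 101 V{\left(u{\left(0 \right)} \right)} = 119 + 101 \left(3 + \frac{\sqrt{6 + \sqrt{13}}}{2}\right) = 119 + \left(303 + \frac{101 \sqrt{6 + \sqrt{13}}}{2}\right) = 422 + \frac{101 \sqrt{6 + \sqrt{13}}}{2}$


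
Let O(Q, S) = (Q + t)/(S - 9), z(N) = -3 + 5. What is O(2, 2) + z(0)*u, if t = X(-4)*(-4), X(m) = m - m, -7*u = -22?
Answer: 6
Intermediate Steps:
u = 22/7 (u = -⅐*(-22) = 22/7 ≈ 3.1429)
z(N) = 2
X(m) = 0
t = 0 (t = 0*(-4) = 0)
O(Q, S) = Q/(-9 + S) (O(Q, S) = (Q + 0)/(S - 9) = Q/(-9 + S))
O(2, 2) + z(0)*u = 2/(-9 + 2) + 2*(22/7) = 2/(-7) + 44/7 = 2*(-⅐) + 44/7 = -2/7 + 44/7 = 6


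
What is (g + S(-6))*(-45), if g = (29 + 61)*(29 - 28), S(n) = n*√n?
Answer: -4050 + 270*I*√6 ≈ -4050.0 + 661.36*I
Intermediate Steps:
S(n) = n^(3/2)
g = 90 (g = 90*1 = 90)
(g + S(-6))*(-45) = (90 + (-6)^(3/2))*(-45) = (90 - 6*I*√6)*(-45) = -4050 + 270*I*√6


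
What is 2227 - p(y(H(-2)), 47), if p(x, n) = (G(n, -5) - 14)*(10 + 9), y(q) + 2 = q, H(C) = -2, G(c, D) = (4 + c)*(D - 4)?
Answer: 11214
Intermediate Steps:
G(c, D) = (-4 + D)*(4 + c) (G(c, D) = (4 + c)*(-4 + D) = (-4 + D)*(4 + c))
y(q) = -2 + q
p(x, n) = -950 - 171*n (p(x, n) = ((-16 - 4*n + 4*(-5) - 5*n) - 14)*(10 + 9) = ((-16 - 4*n - 20 - 5*n) - 14)*19 = ((-36 - 9*n) - 14)*19 = (-50 - 9*n)*19 = -950 - 171*n)
2227 - p(y(H(-2)), 47) = 2227 - (-950 - 171*47) = 2227 - (-950 - 8037) = 2227 - 1*(-8987) = 2227 + 8987 = 11214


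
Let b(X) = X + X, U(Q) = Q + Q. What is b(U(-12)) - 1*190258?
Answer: -190306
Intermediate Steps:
U(Q) = 2*Q
b(X) = 2*X
b(U(-12)) - 1*190258 = 2*(2*(-12)) - 1*190258 = 2*(-24) - 190258 = -48 - 190258 = -190306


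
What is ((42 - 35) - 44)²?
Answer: 1369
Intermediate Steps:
((42 - 35) - 44)² = (7 - 44)² = (-37)² = 1369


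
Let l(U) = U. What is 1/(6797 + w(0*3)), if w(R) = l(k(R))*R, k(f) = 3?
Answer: 1/6797 ≈ 0.00014712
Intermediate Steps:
w(R) = 3*R
1/(6797 + w(0*3)) = 1/(6797 + 3*(0*3)) = 1/(6797 + 3*0) = 1/(6797 + 0) = 1/6797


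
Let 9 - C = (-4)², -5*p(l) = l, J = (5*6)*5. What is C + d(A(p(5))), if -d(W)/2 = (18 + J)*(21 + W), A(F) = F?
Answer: -6727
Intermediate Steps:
J = 150 (J = 30*5 = 150)
p(l) = -l/5
d(W) = -7056 - 336*W (d(W) = -2*(18 + 150)*(21 + W) = -336*(21 + W) = -2*(3528 + 168*W) = -7056 - 336*W)
C = -7 (C = 9 - 1*(-4)² = 9 - 1*16 = 9 - 16 = -7)
C + d(A(p(5))) = -7 + (-7056 - (-336)*5/5) = -7 + (-7056 - 336*(-1)) = -7 + (-7056 + 336) = -7 - 6720 = -6727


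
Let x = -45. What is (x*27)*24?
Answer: -29160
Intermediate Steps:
(x*27)*24 = -45*27*24 = -1215*24 = -29160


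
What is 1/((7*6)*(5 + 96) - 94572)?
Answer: -1/90330 ≈ -1.1071e-5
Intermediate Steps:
1/((7*6)*(5 + 96) - 94572) = 1/(42*101 - 94572) = 1/(4242 - 94572) = 1/(-90330) = -1/90330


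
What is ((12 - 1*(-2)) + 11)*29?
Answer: 725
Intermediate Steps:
((12 - 1*(-2)) + 11)*29 = ((12 + 2) + 11)*29 = (14 + 11)*29 = 25*29 = 725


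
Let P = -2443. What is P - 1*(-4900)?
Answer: 2457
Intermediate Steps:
P - 1*(-4900) = -2443 - 1*(-4900) = -2443 + 4900 = 2457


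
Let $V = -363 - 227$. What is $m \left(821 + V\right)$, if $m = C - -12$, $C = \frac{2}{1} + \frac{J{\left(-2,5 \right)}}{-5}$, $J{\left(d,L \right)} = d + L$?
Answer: $\frac{15477}{5} \approx 3095.4$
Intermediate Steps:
$J{\left(d,L \right)} = L + d$
$C = \frac{7}{5}$ ($C = \frac{2}{1} + \frac{5 - 2}{-5} = 2 \cdot 1 + 3 \left(- \frac{1}{5}\right) = 2 - \frac{3}{5} = \frac{7}{5} \approx 1.4$)
$V = -590$ ($V = -363 - 227 = -590$)
$m = \frac{67}{5}$ ($m = \frac{7}{5} - -12 = \frac{7}{5} + 12 = \frac{67}{5} \approx 13.4$)
$m \left(821 + V\right) = \frac{67 \left(821 - 590\right)}{5} = \frac{67}{5} \cdot 231 = \frac{15477}{5}$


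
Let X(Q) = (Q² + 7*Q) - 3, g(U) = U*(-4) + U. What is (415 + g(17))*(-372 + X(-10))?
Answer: -125580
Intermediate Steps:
g(U) = -3*U (g(U) = -4*U + U = -3*U)
X(Q) = -3 + Q² + 7*Q
(415 + g(17))*(-372 + X(-10)) = (415 - 3*17)*(-372 + (-3 + (-10)² + 7*(-10))) = (415 - 51)*(-372 + (-3 + 100 - 70)) = 364*(-372 + 27) = 364*(-345) = -125580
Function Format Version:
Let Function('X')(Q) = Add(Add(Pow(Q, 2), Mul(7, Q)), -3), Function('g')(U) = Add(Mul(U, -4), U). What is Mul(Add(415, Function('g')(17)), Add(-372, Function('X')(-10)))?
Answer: -125580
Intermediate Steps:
Function('g')(U) = Mul(-3, U) (Function('g')(U) = Add(Mul(-4, U), U) = Mul(-3, U))
Function('X')(Q) = Add(-3, Pow(Q, 2), Mul(7, Q))
Mul(Add(415, Function('g')(17)), Add(-372, Function('X')(-10))) = Mul(Add(415, Mul(-3, 17)), Add(-372, Add(-3, Pow(-10, 2), Mul(7, -10)))) = Mul(Add(415, -51), Add(-372, Add(-3, 100, -70))) = Mul(364, Add(-372, 27)) = Mul(364, -345) = -125580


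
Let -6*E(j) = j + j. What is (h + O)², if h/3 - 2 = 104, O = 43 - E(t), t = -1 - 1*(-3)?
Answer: 1177225/9 ≈ 1.3080e+5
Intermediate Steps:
t = 2 (t = -1 + 3 = 2)
E(j) = -j/3 (E(j) = -(j + j)/6 = -j/3)
O = 131/3 (O = 43 - (-1)*2/3 = 43 - 1*(-⅔) = 43 + ⅔ = 131/3 ≈ 43.667)
h = 318 (h = 6 + 3*104 = 6 + 312 = 318)
(h + O)² = (318 + 131/3)² = (1085/3)² = 1177225/9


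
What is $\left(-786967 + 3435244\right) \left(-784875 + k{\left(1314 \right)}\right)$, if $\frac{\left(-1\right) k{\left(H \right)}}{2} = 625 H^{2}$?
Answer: $-5717709160275375$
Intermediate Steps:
$k{\left(H \right)} = - 1250 H^{2}$ ($k{\left(H \right)} = - 2 \cdot 625 H^{2} = - 1250 H^{2}$)
$\left(-786967 + 3435244\right) \left(-784875 + k{\left(1314 \right)}\right) = \left(-786967 + 3435244\right) \left(-784875 - 1250 \cdot 1314^{2}\right) = 2648277 \left(-784875 - 2158245000\right) = 2648277 \left(-2159029875\right) = -5717709160275375$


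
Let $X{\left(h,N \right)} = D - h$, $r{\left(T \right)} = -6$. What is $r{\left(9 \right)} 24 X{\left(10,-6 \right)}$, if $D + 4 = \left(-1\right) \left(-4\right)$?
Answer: $1440$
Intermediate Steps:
$D = 0$ ($D = -4 - -4 = -4 + 4 = 0$)
$X{\left(h,N \right)} = - h$ ($X{\left(h,N \right)} = 0 - h = - h$)
$r{\left(9 \right)} 24 X{\left(10,-6 \right)} = \left(-6\right) 24 \left(\left(-1\right) 10\right) = \left(-144\right) \left(-10\right) = 1440$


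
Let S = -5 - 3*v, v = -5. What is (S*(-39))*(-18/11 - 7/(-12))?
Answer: 9035/22 ≈ 410.68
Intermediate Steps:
S = 10 (S = -5 - 3*(-5) = -5 + 15 = 10)
(S*(-39))*(-18/11 - 7/(-12)) = (10*(-39))*(-18/11 - 7/(-12)) = -390*(-18*1/11 - 7*(-1/12)) = -390*(-18/11 + 7/12) = -390*(-139/132) = 9035/22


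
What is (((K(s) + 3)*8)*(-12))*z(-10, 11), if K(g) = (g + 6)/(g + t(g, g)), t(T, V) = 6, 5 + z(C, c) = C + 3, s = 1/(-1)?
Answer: 4608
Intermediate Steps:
s = -1 (s = 1*(-1) = -1)
z(C, c) = -2 + C (z(C, c) = -5 + (C + 3) = -5 + (3 + C) = -2 + C)
K(g) = 1 (K(g) = (g + 6)/(g + 6) = (6 + g)/(6 + g) = 1)
(((K(s) + 3)*8)*(-12))*z(-10, 11) = (((1 + 3)*8)*(-12))*(-2 - 10) = ((4*8)*(-12))*(-12) = (32*(-12))*(-12) = -384*(-12) = 4608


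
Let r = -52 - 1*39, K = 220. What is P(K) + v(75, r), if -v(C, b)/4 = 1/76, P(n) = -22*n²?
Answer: -20231201/19 ≈ -1.0648e+6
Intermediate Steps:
r = -91 (r = -52 - 39 = -91)
v(C, b) = -1/19 (v(C, b) = -4/76 = -4*1/76 = -1/19)
P(K) + v(75, r) = -22*220² - 1/19 = -22*48400 - 1/19 = -1064800 - 1/19 = -20231201/19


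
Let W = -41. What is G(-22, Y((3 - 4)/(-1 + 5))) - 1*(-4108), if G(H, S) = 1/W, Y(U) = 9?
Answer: 168427/41 ≈ 4108.0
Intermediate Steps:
G(H, S) = -1/41 (G(H, S) = 1/(-41) = -1/41)
G(-22, Y((3 - 4)/(-1 + 5))) - 1*(-4108) = -1/41 - 1*(-4108) = -1/41 + 4108 = 168427/41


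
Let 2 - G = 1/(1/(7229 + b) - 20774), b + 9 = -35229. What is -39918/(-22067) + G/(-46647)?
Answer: 1083427686995076601/598941967480932483 ≈ 1.8089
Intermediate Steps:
b = -35238 (b = -9 - 35229 = -35238)
G = 1163745943/581858967 (G = 2 - 1/(1/(7229 - 35238) - 20774) = 2 - 1/(1/(-28009) - 20774) = 2 - 1/(-1/28009 - 20774) = 2 - 1/(-581858967/28009) = 2 - 1*(-28009/581858967) = 2 + 28009/581858967 = 1163745943/581858967 ≈ 2.0000)
-39918/(-22067) + G/(-46647) = -39918/(-22067) + (1163745943/581858967)/(-46647) = -39918*(-1/22067) + (1163745943/581858967)*(-1/46647) = 39918/22067 - 1163745943/27141975233649 = 1083427686995076601/598941967480932483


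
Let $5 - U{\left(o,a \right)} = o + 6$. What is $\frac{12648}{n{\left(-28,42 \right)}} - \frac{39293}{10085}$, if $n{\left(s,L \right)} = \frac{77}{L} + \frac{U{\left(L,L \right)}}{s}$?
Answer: $\frac{10703506801}{2854055} \approx 3750.3$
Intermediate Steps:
$U{\left(o,a \right)} = -1 - o$ ($U{\left(o,a \right)} = 5 - \left(o + 6\right) = 5 - \left(6 + o\right) = -1 - o$)
$n{\left(s,L \right)} = \frac{77}{L} + \frac{-1 - L}{s}$
$\frac{12648}{n{\left(-28,42 \right)}} - \frac{39293}{10085} = \frac{12648}{- \frac{1}{-28} + \frac{77}{42} - \frac{42}{-28}} - \frac{39293}{10085} = \frac{12648}{\left(-1\right) \left(- \frac{1}{28}\right) + 77 \cdot \frac{1}{42} - 42 \left(- \frac{1}{28}\right)} - \frac{39293}{10085} = \frac{12648}{\frac{1}{28} + \frac{11}{6} + \frac{3}{2}} - \frac{39293}{10085} = \frac{12648}{\frac{283}{84}} - \frac{39293}{10085} = 12648 \cdot \frac{84}{283} - \frac{39293}{10085} = \frac{1062432}{283} - \frac{39293}{10085} = \frac{10703506801}{2854055}$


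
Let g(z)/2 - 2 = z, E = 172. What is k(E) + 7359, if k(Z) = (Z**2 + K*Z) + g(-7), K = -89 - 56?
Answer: 11993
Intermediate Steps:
g(z) = 4 + 2*z
K = -145
k(Z) = -10 + Z**2 - 145*Z (k(Z) = (Z**2 - 145*Z) + (4 + 2*(-7)) = (Z**2 - 145*Z) + (4 - 14) = (Z**2 - 145*Z) - 10 = -10 + Z**2 - 145*Z)
k(E) + 7359 = (-10 + 172**2 - 145*172) + 7359 = (-10 + 29584 - 24940) + 7359 = 4634 + 7359 = 11993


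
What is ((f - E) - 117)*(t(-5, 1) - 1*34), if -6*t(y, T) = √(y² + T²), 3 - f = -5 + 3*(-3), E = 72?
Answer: 5848 + 86*√26/3 ≈ 5994.2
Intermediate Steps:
f = 17 (f = 3 - (-5 + 3*(-3)) = 3 - (-5 - 9) = 3 - 1*(-14) = 3 + 14 = 17)
t(y, T) = -√(T² + y²)/6 (t(y, T) = -√(y² + T²)/6 = -√(T² + y²)/6)
((f - E) - 117)*(t(-5, 1) - 1*34) = ((17 - 1*72) - 117)*(-√(1² + (-5)²)/6 - 1*34) = ((17 - 72) - 117)*(-√(1 + 25)/6 - 34) = (-55 - 117)*(-√26/6 - 34) = -172*(-34 - √26/6) = 5848 + 86*√26/3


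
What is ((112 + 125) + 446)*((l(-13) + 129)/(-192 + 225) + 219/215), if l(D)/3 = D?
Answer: 6050697/2365 ≈ 2558.4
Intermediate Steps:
l(D) = 3*D
((112 + 125) + 446)*((l(-13) + 129)/(-192 + 225) + 219/215) = ((112 + 125) + 446)*((3*(-13) + 129)/(-192 + 225) + 219/215) = (237 + 446)*((-39 + 129)/33 + 219*(1/215)) = 683*(90*(1/33) + 219/215) = 683*(30/11 + 219/215) = 683*(8859/2365) = 6050697/2365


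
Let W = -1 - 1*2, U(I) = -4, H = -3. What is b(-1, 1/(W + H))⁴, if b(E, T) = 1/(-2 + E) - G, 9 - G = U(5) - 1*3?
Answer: 5764801/81 ≈ 71170.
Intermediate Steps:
W = -3 (W = -1 - 2 = -3)
G = 16 (G = 9 - (-4 - 1*3) = 9 - (-4 - 3) = 9 - 1*(-7) = 9 + 7 = 16)
b(E, T) = -16 + 1/(-2 + E) (b(E, T) = 1/(-2 + E) - 1*16 = 1/(-2 + E) - 16 = -16 + 1/(-2 + E))
b(-1, 1/(W + H))⁴ = ((33 - 16*(-1))/(-2 - 1))⁴ = ((33 + 16)/(-3))⁴ = (-⅓*49)⁴ = (-49/3)⁴ = 5764801/81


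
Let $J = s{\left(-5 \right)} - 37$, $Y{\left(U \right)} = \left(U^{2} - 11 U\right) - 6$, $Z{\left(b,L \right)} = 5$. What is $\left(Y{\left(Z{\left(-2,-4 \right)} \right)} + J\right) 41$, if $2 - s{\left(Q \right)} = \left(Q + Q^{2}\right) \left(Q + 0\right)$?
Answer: $1189$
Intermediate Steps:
$s{\left(Q \right)} = 2 - Q \left(Q + Q^{2}\right)$ ($s{\left(Q \right)} = 2 - \left(Q + Q^{2}\right) \left(Q + 0\right) = 2 - \left(Q + Q^{2}\right) Q = 2 - Q \left(Q + Q^{2}\right)$)
$Y{\left(U \right)} = -6 + U^{2} - 11 U$
$J = 65$ ($J = \left(2 - \left(-5\right)^{2} - \left(-5\right)^{3}\right) - 37 = \left(2 - 25 - -125\right) - 37 = \left(2 - 25 + 125\right) - 37 = 102 - 37 = 65$)
$\left(Y{\left(Z{\left(-2,-4 \right)} \right)} + J\right) 41 = \left(\left(-6 + 5^{2} - 55\right) + 65\right) 41 = \left(\left(-6 + 25 - 55\right) + 65\right) 41 = \left(-36 + 65\right) 41 = 29 \cdot 41 = 1189$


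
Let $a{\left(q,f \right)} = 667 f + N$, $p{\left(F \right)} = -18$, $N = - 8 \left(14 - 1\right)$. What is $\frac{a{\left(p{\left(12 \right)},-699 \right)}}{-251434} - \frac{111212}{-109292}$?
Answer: $\frac{19732345353}{6869931182} \approx 2.8723$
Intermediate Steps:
$N = -104$ ($N = \left(-8\right) 13 = -104$)
$a{\left(q,f \right)} = -104 + 667 f$ ($a{\left(q,f \right)} = 667 f - 104 = -104 + 667 f$)
$\frac{a{\left(p{\left(12 \right)},-699 \right)}}{-251434} - \frac{111212}{-109292} = \frac{-104 + 667 \left(-699\right)}{-251434} - \frac{111212}{-109292} = \left(-104 - 466233\right) \left(- \frac{1}{251434}\right) - - \frac{27803}{27323} = \left(-466337\right) \left(- \frac{1}{251434}\right) + \frac{27803}{27323} = \frac{466337}{251434} + \frac{27803}{27323} = \frac{19732345353}{6869931182}$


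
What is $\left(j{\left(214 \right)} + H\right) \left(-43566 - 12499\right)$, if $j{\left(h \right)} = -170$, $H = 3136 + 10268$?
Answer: $-741964210$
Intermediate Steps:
$H = 13404$
$\left(j{\left(214 \right)} + H\right) \left(-43566 - 12499\right) = \left(-170 + 13404\right) \left(-43566 - 12499\right) = 13234 \left(-56065\right) = -741964210$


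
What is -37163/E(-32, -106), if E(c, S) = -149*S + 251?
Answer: -37163/16045 ≈ -2.3162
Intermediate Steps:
E(c, S) = 251 - 149*S
-37163/E(-32, -106) = -37163/(251 - 149*(-106)) = -37163/(251 + 15794) = -37163/16045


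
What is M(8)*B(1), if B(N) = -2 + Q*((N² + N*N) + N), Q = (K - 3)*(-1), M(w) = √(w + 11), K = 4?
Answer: -5*√19 ≈ -21.794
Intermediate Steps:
M(w) = √(11 + w)
Q = -1 (Q = (4 - 3)*(-1) = 1*(-1) = -1)
B(N) = -2 - N - 2*N² (B(N) = -2 - ((N² + N*N) + N) = -2 - ((N² + N²) + N) = -2 - (2*N² + N) = -2 - (N + 2*N²) = -2 + (-N - 2*N²) = -2 - N - 2*N²)
M(8)*B(1) = √(11 + 8)*(-2 - 1*1 - 2*1²) = √19*(-2 - 1 - 2*1) = √19*(-2 - 1 - 2) = √19*(-5) = -5*√19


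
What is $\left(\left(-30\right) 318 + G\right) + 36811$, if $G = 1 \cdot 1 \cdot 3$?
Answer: $27274$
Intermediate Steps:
$G = 3$ ($G = 1 \cdot 3 = 3$)
$\left(\left(-30\right) 318 + G\right) + 36811 = \left(\left(-30\right) 318 + 3\right) + 36811 = \left(-9540 + 3\right) + 36811 = -9537 + 36811 = 27274$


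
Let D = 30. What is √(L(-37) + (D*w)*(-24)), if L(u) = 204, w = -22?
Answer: 2*√4011 ≈ 126.66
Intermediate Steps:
√(L(-37) + (D*w)*(-24)) = √(204 + (30*(-22))*(-24)) = √(204 - 660*(-24)) = √(204 + 15840) = √16044 = 2*√4011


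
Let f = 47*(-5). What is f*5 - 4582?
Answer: -5757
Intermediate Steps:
f = -235
f*5 - 4582 = -235*5 - 4582 = -1175 - 4582 = -5757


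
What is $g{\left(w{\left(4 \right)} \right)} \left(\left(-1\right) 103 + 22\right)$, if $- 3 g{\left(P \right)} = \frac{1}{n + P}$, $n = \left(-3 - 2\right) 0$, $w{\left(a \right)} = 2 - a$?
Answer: $- \frac{27}{2} \approx -13.5$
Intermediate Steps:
$n = 0$ ($n = \left(-5\right) 0 = 0$)
$g{\left(P \right)} = - \frac{1}{3 P}$ ($g{\left(P \right)} = - \frac{1}{3 \left(0 + P\right)} = - \frac{1}{3 P}$)
$g{\left(w{\left(4 \right)} \right)} \left(\left(-1\right) 103 + 22\right) = - \frac{1}{3 \left(2 - 4\right)} \left(\left(-1\right) 103 + 22\right) = - \frac{1}{3 \left(2 - 4\right)} \left(-103 + 22\right) = - \frac{1}{3 \left(-2\right)} \left(-81\right) = \left(- \frac{1}{3}\right) \left(- \frac{1}{2}\right) \left(-81\right) = \frac{1}{6} \left(-81\right) = - \frac{27}{2}$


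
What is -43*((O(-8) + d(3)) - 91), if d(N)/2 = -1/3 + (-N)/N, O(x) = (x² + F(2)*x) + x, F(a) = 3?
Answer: 7955/3 ≈ 2651.7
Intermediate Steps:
O(x) = x² + 4*x (O(x) = (x² + 3*x) + x = x² + 4*x)
d(N) = -8/3 (d(N) = 2*(-1/3 + (-N)/N) = 2*(-1*⅓ - 1) = 2*(-⅓ - 1) = 2*(-4/3) = -8/3)
-43*((O(-8) + d(3)) - 91) = -43*((-8*(4 - 8) - 8/3) - 91) = -43*((-8*(-4) - 8/3) - 91) = -43*((32 - 8/3) - 91) = -43*(88/3 - 91) = -43*(-185/3) = 7955/3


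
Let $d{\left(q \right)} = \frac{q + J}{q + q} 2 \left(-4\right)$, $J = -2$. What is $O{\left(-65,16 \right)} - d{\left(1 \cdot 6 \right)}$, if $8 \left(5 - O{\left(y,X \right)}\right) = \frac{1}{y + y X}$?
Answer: $\frac{203323}{26520} \approx 7.6668$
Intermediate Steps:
$O{\left(y,X \right)} = 5 - \frac{1}{8 \left(y + X y\right)}$ ($O{\left(y,X \right)} = 5 - \frac{1}{8 \left(y + y X\right)} = 5 - \frac{1}{8 \left(y + X y\right)}$)
$d{\left(q \right)} = - \frac{4 \left(-2 + q\right)}{q}$ ($d{\left(q \right)} = \frac{q - 2}{q + q} 2 \left(-4\right) = \frac{-2 + q}{2 q} 2 \left(-4\right) = \frac{-2 + q}{q} \left(-4\right) = - \frac{4 \left(-2 + q\right)}{q}$)
$O{\left(-65,16 \right)} - d{\left(1 \cdot 6 \right)} = \frac{-1 + 40 \left(-65\right) + 40 \cdot 16 \left(-65\right)}{8 \left(-65\right) \left(1 + 16\right)} - \left(-4 + \frac{8}{1 \cdot 6}\right) = \frac{1}{8} \left(- \frac{1}{65}\right) \frac{1}{17} \left(-1 - 2600 - 41600\right) - \left(-4 + \frac{8}{6}\right) = \frac{1}{8} \left(- \frac{1}{65}\right) \frac{1}{17} \left(-44201\right) - \left(-4 + 8 \cdot \frac{1}{6}\right) = \frac{44201}{8840} - \left(-4 + \frac{4}{3}\right) = \frac{44201}{8840} - - \frac{8}{3} = \frac{44201}{8840} + \frac{8}{3} = \frac{203323}{26520}$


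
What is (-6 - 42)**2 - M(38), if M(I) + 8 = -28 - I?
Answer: 2378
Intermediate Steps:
M(I) = -36 - I (M(I) = -8 + (-28 - I) = -36 - I)
(-6 - 42)**2 - M(38) = (-6 - 42)**2 - (-36 - 1*38) = (-48)**2 - (-36 - 38) = 2304 - 1*(-74) = 2304 + 74 = 2378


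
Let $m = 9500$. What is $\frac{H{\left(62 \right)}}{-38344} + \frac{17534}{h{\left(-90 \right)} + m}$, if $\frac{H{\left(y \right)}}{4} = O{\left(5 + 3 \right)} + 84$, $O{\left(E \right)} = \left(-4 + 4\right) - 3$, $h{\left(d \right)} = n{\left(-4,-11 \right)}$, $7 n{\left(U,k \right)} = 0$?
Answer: $\frac{20913928}{11383375} \approx 1.8372$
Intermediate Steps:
$n{\left(U,k \right)} = 0$ ($n{\left(U,k \right)} = \frac{1}{7} \cdot 0 = 0$)
$h{\left(d \right)} = 0$
$O{\left(E \right)} = -3$ ($O{\left(E \right)} = 0 - 3 = -3$)
$H{\left(y \right)} = 324$ ($H{\left(y \right)} = 4 \left(-3 + 84\right) = 4 \cdot 81 = 324$)
$\frac{H{\left(62 \right)}}{-38344} + \frac{17534}{h{\left(-90 \right)} + m} = \frac{324}{-38344} + \frac{17534}{0 + 9500} = 324 \left(- \frac{1}{38344}\right) + \frac{17534}{9500} = - \frac{81}{9586} + 17534 \cdot \frac{1}{9500} = - \frac{81}{9586} + \frac{8767}{4750} = \frac{20913928}{11383375}$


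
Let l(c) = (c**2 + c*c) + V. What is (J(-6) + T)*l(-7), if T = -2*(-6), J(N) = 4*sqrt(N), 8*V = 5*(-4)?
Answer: 1146 + 382*I*sqrt(6) ≈ 1146.0 + 935.71*I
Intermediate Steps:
V = -5/2 (V = (5*(-4))/8 = (1/8)*(-20) = -5/2 ≈ -2.5000)
l(c) = -5/2 + 2*c**2 (l(c) = (c**2 + c*c) - 5/2 = (c**2 + c**2) - 5/2 = 2*c**2 - 5/2 = -5/2 + 2*c**2)
T = 12
(J(-6) + T)*l(-7) = (4*sqrt(-6) + 12)*(-5/2 + 2*(-7)**2) = (4*(I*sqrt(6)) + 12)*(-5/2 + 2*49) = (4*I*sqrt(6) + 12)*(-5/2 + 98) = (12 + 4*I*sqrt(6))*(191/2) = 1146 + 382*I*sqrt(6)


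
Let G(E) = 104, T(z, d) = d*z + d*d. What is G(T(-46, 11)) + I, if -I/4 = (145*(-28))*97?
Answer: 1575384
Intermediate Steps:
T(z, d) = d² + d*z (T(z, d) = d*z + d² = d² + d*z)
I = 1575280 (I = -4*145*(-28)*97 = -(-16240)*97 = -4*(-393820) = 1575280)
G(T(-46, 11)) + I = 104 + 1575280 = 1575384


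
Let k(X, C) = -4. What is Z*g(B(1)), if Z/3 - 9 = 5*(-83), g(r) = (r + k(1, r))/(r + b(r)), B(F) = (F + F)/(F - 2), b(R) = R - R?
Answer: -3654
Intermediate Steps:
b(R) = 0
B(F) = 2*F/(-2 + F) (B(F) = (2*F)/(-2 + F) = 2*F/(-2 + F))
g(r) = (-4 + r)/r (g(r) = (r - 4)/(r + 0) = (-4 + r)/r)
Z = -1218 (Z = 27 + 3*(5*(-83)) = 27 + 3*(-415) = 27 - 1245 = -1218)
Z*g(B(1)) = -1218*(-4 + 2*1/(-2 + 1))/(2*1/(-2 + 1)) = -1218*(-4 + 2*1/(-1))/(2*1/(-1)) = -1218*(-4 + 2*1*(-1))/(2*1*(-1)) = -1218*(-4 - 2)/(-2) = -(-609)*(-6) = -1218*3 = -3654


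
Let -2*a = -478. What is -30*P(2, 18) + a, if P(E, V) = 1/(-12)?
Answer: 483/2 ≈ 241.50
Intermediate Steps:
a = 239 (a = -½*(-478) = 239)
P(E, V) = -1/12
-30*P(2, 18) + a = -30*(-1/12) + 239 = 5/2 + 239 = 483/2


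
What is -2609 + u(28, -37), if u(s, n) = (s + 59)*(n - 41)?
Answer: -9395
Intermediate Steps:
u(s, n) = (-41 + n)*(59 + s) (u(s, n) = (59 + s)*(-41 + n) = (-41 + n)*(59 + s))
-2609 + u(28, -37) = -2609 + (-2419 - 41*28 + 59*(-37) - 37*28) = -2609 + (-2419 - 1148 - 2183 - 1036) = -2609 - 6786 = -9395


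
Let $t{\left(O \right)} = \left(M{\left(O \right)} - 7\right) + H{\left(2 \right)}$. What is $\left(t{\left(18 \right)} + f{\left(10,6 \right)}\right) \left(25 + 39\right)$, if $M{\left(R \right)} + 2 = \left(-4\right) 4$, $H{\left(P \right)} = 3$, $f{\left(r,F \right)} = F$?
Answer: $-1024$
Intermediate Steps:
$M{\left(R \right)} = -18$ ($M{\left(R \right)} = -2 - 16 = -18$)
$t{\left(O \right)} = -22$ ($t{\left(O \right)} = \left(-18 - 7\right) + 3 = -25 + 3 = -22$)
$\left(t{\left(18 \right)} + f{\left(10,6 \right)}\right) \left(25 + 39\right) = \left(-22 + 6\right) \left(25 + 39\right) = \left(-16\right) 64 = -1024$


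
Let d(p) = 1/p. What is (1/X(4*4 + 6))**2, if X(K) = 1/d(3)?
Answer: 1/9 ≈ 0.11111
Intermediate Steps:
X(K) = 3 (X(K) = 1/(1/3) = 3)
(1/X(4*4 + 6))**2 = (1/3)**2 = 1/9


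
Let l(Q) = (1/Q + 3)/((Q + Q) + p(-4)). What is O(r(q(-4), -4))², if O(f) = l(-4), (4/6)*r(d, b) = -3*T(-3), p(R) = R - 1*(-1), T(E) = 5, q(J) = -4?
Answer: 1/16 ≈ 0.062500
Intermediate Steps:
p(R) = 1 + R (p(R) = R + 1 = 1 + R)
r(d, b) = -45/2 (r(d, b) = 3*(-3*5)/2 = (3/2)*(-15) = -45/2)
l(Q) = (3 + 1/Q)/(-3 + 2*Q) (l(Q) = (1/Q + 3)/((Q + Q) + (1 - 4)) = (3 + 1/Q)/(2*Q - 3) = (3 + 1/Q)/(-3 + 2*Q))
O(f) = -¼ (O(f) = (1 + 3*(-4))/((-4)*(-3 + 2*(-4))) = -(1 - 12)/(4*(-3 - 8)) = -¼*(-11)/(-11) = -¼*(-1/11)*(-11) = -¼)
O(r(q(-4), -4))² = (-¼)² = 1/16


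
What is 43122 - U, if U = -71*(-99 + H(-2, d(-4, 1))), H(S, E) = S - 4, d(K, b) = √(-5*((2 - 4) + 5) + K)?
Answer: 35667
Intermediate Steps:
d(K, b) = √(-15 + K) (d(K, b) = √(-5*(-2 + 5) + K) = √(-5*3 + K) = √(-15 + K))
H(S, E) = -4 + S
U = 7455 (U = -71*(-99 + (-4 - 2)) = -71*(-99 - 6) = -71*(-105) = 7455)
43122 - U = 43122 - 1*7455 = 43122 - 7455 = 35667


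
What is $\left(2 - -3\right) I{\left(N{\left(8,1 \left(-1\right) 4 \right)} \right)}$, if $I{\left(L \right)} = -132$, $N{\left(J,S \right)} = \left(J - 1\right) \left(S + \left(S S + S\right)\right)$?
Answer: $-660$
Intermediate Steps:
$N{\left(J,S \right)} = \left(-1 + J\right) \left(S^{2} + 2 S\right)$ ($N{\left(J,S \right)} = \left(-1 + J\right) \left(S + \left(S^{2} + S\right)\right) = \left(-1 + J\right) \left(S + \left(S + S^{2}\right)\right) = \left(-1 + J\right) \left(S^{2} + 2 S\right)$)
$\left(2 - -3\right) I{\left(N{\left(8,1 \left(-1\right) 4 \right)} \right)} = \left(2 - -3\right) \left(-132\right) = \left(2 + 3\right) \left(-132\right) = 5 \left(-132\right) = -660$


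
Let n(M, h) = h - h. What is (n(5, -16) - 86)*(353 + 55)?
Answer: -35088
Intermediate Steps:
n(M, h) = 0
(n(5, -16) - 86)*(353 + 55) = (0 - 86)*(353 + 55) = -86*408 = -35088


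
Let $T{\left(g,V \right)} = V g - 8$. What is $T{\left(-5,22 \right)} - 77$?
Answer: $-195$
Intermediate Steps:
$T{\left(g,V \right)} = -8 + V g$
$T{\left(-5,22 \right)} - 77 = \left(-8 + 22 \left(-5\right)\right) - 77 = \left(-8 - 110\right) - 77 = -118 - 77 = -195$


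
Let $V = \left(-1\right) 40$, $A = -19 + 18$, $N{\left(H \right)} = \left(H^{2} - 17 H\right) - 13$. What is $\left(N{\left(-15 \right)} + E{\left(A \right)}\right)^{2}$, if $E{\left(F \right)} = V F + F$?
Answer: $256036$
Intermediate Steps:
$N{\left(H \right)} = -13 + H^{2} - 17 H$
$A = -1$
$V = -40$
$E{\left(F \right)} = - 39 F$ ($E{\left(F \right)} = - 40 F + F = - 39 F$)
$\left(N{\left(-15 \right)} + E{\left(A \right)}\right)^{2} = \left(\left(-13 + \left(-15\right)^{2} - -255\right) - -39\right)^{2} = \left(\left(-13 + 225 + 255\right) + 39\right)^{2} = \left(467 + 39\right)^{2} = 506^{2} = 256036$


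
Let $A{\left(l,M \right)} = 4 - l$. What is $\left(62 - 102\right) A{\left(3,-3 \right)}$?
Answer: $-40$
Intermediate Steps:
$\left(62 - 102\right) A{\left(3,-3 \right)} = \left(62 - 102\right) \left(4 - 3\right) = - 40 \left(4 - 3\right) = \left(-40\right) 1 = -40$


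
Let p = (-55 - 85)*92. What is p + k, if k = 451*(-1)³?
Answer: -13331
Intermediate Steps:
k = -451 (k = 451*(-1) = -451)
p = -12880 (p = -140*92 = -12880)
p + k = -12880 - 451 = -13331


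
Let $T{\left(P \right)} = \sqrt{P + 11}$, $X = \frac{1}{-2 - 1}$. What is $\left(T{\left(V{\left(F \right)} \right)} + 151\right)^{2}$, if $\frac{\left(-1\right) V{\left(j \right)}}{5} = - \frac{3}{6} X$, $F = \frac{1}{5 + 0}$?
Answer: $\frac{\left(906 + \sqrt{366}\right)^{2}}{36} \approx 23774.0$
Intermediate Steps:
$F = \frac{1}{5} \approx 0.2$
$X = - \frac{1}{3}$ ($X = \frac{1}{-3} = - \frac{1}{3} \approx -0.33333$)
$V{\left(j \right)} = - \frac{5}{6}$ ($V{\left(j \right)} = - 5 - \frac{3}{6} \left(- \frac{1}{3}\right) = - 5 \left(-3\right) \frac{1}{6} \left(- \frac{1}{3}\right) = - 5 \left(\left(- \frac{1}{2}\right) \left(- \frac{1}{3}\right)\right) = \left(-5\right) \frac{1}{6} = - \frac{5}{6}$)
$T{\left(P \right)} = \sqrt{11 + P}$
$\left(T{\left(V{\left(F \right)} \right)} + 151\right)^{2} = \left(\sqrt{11 - \frac{5}{6}} + 151\right)^{2} = \left(\sqrt{\frac{61}{6}} + 151\right)^{2} = \left(\frac{\sqrt{366}}{6} + 151\right)^{2} = \left(151 + \frac{\sqrt{366}}{6}\right)^{2}$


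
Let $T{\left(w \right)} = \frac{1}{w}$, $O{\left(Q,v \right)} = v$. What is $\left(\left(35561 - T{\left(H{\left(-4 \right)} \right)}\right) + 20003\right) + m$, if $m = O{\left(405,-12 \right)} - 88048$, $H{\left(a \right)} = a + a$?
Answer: $- \frac{259967}{8} \approx -32496.0$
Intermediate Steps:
$H{\left(a \right)} = 2 a$
$m = -88060$ ($m = -12 - 88048 = -88060$)
$\left(\left(35561 - T{\left(H{\left(-4 \right)} \right)}\right) + 20003\right) + m = \left(\left(35561 - \frac{1}{2 \left(-4\right)}\right) + 20003\right) - 88060 = \left(\left(35561 - \frac{1}{-8}\right) + 20003\right) - 88060 = \left(\left(35561 - - \frac{1}{8}\right) + 20003\right) - 88060 = \left(\left(35561 + \frac{1}{8}\right) + 20003\right) - 88060 = \left(\frac{284489}{8} + 20003\right) - 88060 = \frac{444513}{8} - 88060 = - \frac{259967}{8}$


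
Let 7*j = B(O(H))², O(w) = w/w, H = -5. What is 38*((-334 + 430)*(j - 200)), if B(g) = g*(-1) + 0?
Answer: -5103552/7 ≈ -7.2908e+5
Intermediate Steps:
O(w) = 1
B(g) = -g (B(g) = -g + 0 = -g)
j = ⅐ (j = (-1*1)²/7 = (⅐)*(-1)² = (⅐)*1 = ⅐ ≈ 0.14286)
38*((-334 + 430)*(j - 200)) = 38*((-334 + 430)*(⅐ - 200)) = 38*(96*(-1399/7)) = 38*(-134304/7) = -5103552/7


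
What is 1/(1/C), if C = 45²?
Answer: 2025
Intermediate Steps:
C = 2025
1/(1/C) = 1/(1/2025) = 2025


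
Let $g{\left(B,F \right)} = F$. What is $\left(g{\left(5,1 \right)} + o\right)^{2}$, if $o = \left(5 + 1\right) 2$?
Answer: $169$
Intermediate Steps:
$o = 12$ ($o = 6 \cdot 2 = 12$)
$\left(g{\left(5,1 \right)} + o\right)^{2} = \left(1 + 12\right)^{2} = 13^{2} = 169$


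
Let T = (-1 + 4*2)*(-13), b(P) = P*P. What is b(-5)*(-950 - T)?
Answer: -21475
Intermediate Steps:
b(P) = P²
T = -91 (T = (-1 + 8)*(-13) = 7*(-13) = -91)
b(-5)*(-950 - T) = (-5)²*(-950 - 1*(-91)) = 25*(-950 + 91) = 25*(-859) = -21475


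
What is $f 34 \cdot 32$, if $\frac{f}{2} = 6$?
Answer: $13056$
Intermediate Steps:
$f = 12$ ($f = 2 \cdot 6 = 12$)
$f 34 \cdot 32 = 12 \cdot 34 \cdot 32 = 408 \cdot 32 = 13056$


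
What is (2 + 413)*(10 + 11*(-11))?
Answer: -46065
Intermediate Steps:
(2 + 413)*(10 + 11*(-11)) = 415*(10 - 121) = 415*(-111) = -46065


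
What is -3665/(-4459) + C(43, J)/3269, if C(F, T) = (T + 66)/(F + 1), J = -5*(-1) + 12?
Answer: 75361291/91623532 ≈ 0.82251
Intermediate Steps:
J = 17 (J = 5 + 12 = 17)
C(F, T) = (66 + T)/(1 + F)
-3665/(-4459) + C(43, J)/3269 = -3665/(-4459) + ((66 + 17)/(1 + 43))/3269 = -3665*(-1/4459) + (83/44)*(1/3269) = 3665/4459 + ((1/44)*83)*(1/3269) = 3665/4459 + (83/44)*(1/3269) = 3665/4459 + 83/143836 = 75361291/91623532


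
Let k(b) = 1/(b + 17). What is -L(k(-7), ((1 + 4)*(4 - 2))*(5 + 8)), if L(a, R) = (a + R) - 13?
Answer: -1171/10 ≈ -117.10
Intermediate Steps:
k(b) = 1/(17 + b)
L(a, R) = -13 + R + a (L(a, R) = (R + a) - 13 = -13 + R + a)
-L(k(-7), ((1 + 4)*(4 - 2))*(5 + 8)) = -(-13 + ((1 + 4)*(4 - 2))*(5 + 8) + 1/(17 - 7)) = -(-13 + (5*2)*13 + 1/10) = -(-13 + 10*13 + ⅒) = -(-13 + 130 + ⅒) = -1*1171/10 = -1171/10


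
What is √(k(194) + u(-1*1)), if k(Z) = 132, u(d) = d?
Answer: √131 ≈ 11.446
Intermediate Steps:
√(k(194) + u(-1*1)) = √(132 - 1*1) = √(132 - 1) = √131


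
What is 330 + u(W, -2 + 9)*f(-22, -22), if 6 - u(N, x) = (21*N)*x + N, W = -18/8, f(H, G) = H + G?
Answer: -14586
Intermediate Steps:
f(H, G) = G + H
W = -9/4 (W = -18*⅛ = -9/4 ≈ -2.2500)
u(N, x) = 6 - N - 21*N*x (u(N, x) = 6 - ((21*N)*x + N) = 6 - (21*N*x + N) = 6 - (N + 21*N*x) = 6 + (-N - 21*N*x) = 6 - N - 21*N*x)
330 + u(W, -2 + 9)*f(-22, -22) = 330 + (6 - 1*(-9/4) - 21*(-9/4)*(-2 + 9))*(-22 - 22) = 330 + (6 + 9/4 - 21*(-9/4)*7)*(-44) = 330 + (6 + 9/4 + 1323/4)*(-44) = 330 + 339*(-44) = 330 - 14916 = -14586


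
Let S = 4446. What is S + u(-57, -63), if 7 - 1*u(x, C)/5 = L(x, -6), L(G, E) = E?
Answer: 4511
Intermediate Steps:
u(x, C) = 65 (u(x, C) = 35 - 5*(-6) = 35 + 30 = 65)
S + u(-57, -63) = 4446 + 65 = 4511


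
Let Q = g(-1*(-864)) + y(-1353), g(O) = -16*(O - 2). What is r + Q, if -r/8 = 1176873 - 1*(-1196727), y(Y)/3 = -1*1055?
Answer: -19005757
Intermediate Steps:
y(Y) = -3165 (y(Y) = 3*(-1*1055) = 3*(-1055) = -3165)
g(O) = 32 - 16*O (g(O) = -16*(-2 + O) = 32 - 16*O)
Q = -16957 (Q = (32 - (-16)*(-864)) - 3165 = (32 - 16*864) - 3165 = (32 - 13824) - 3165 = -13792 - 3165 = -16957)
r = -18988800 (r = -8*(1176873 - 1*(-1196727)) = -8*(1176873 + 1196727) = -8*2373600 = -18988800)
r + Q = -18988800 - 16957 = -19005757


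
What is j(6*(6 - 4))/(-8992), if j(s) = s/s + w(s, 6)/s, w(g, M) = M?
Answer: -3/17984 ≈ -0.00016682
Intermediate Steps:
j(s) = 1 + 6/s (j(s) = s/s + 6/s = 1 + 6/s)
j(6*(6 - 4))/(-8992) = ((6 + 6*(6 - 4))/((6*(6 - 4))))/(-8992) = ((6 + 6*2)/((6*2)))*(-1/8992) = ((6 + 12)/12)*(-1/8992) = ((1/12)*18)*(-1/8992) = (3/2)*(-1/8992) = -3/17984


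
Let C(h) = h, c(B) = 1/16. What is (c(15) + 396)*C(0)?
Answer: 0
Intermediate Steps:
c(B) = 1/16
(c(15) + 396)*C(0) = (1/16 + 396)*0 = (6337/16)*0 = 0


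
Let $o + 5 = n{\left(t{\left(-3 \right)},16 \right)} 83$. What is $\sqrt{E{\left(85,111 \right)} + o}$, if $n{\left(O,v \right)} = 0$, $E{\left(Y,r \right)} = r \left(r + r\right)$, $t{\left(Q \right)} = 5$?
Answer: $\sqrt{24637} \approx 156.96$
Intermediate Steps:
$E{\left(Y,r \right)} = 2 r^{2}$ ($E{\left(Y,r \right)} = r 2 r = 2 r^{2}$)
$o = -5$ ($o = -5 + 0 \cdot 83 = -5 + 0 = -5$)
$\sqrt{E{\left(85,111 \right)} + o} = \sqrt{2 \cdot 111^{2} - 5} = \sqrt{2 \cdot 12321 - 5} = \sqrt{24642 - 5} = \sqrt{24637}$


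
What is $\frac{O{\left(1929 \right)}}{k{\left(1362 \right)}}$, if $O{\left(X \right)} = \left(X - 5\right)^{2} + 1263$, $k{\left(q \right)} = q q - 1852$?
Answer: $\frac{3703039}{1853192} \approx 1.9982$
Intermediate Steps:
$k{\left(q \right)} = -1852 + q^{2}$ ($k{\left(q \right)} = q^{2} - 1852 = -1852 + q^{2}$)
$O{\left(X \right)} = 1263 + \left(-5 + X\right)^{2}$ ($O{\left(X \right)} = \left(-5 + X\right)^{2} + 1263 = 1263 + \left(-5 + X\right)^{2}$)
$\frac{O{\left(1929 \right)}}{k{\left(1362 \right)}} = \frac{1263 + \left(-5 + 1929\right)^{2}}{-1852 + 1362^{2}} = \frac{1263 + 1924^{2}}{-1852 + 1855044} = \frac{1263 + 3701776}{1853192} = 3703039 \cdot \frac{1}{1853192} = \frac{3703039}{1853192}$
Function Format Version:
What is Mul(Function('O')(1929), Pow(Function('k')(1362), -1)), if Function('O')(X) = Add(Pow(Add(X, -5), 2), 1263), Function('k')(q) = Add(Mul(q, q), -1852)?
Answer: Rational(3703039, 1853192) ≈ 1.9982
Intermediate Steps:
Function('k')(q) = Add(-1852, Pow(q, 2)) (Function('k')(q) = Add(Pow(q, 2), -1852) = Add(-1852, Pow(q, 2)))
Function('O')(X) = Add(1263, Pow(Add(-5, X), 2)) (Function('O')(X) = Add(Pow(Add(-5, X), 2), 1263) = Add(1263, Pow(Add(-5, X), 2)))
Mul(Function('O')(1929), Pow(Function('k')(1362), -1)) = Mul(Add(1263, Pow(Add(-5, 1929), 2)), Pow(Add(-1852, Pow(1362, 2)), -1)) = Mul(Add(1263, Pow(1924, 2)), Pow(Add(-1852, 1855044), -1)) = Mul(Add(1263, 3701776), Pow(1853192, -1)) = Mul(3703039, Rational(1, 1853192)) = Rational(3703039, 1853192)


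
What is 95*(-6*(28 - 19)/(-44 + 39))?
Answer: 1026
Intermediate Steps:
95*(-6*(28 - 19)/(-44 + 39)) = 95*(-54/(-5)) = 95*(-54*(-1)/5) = 95*(-6*(-9/5)) = 95*(54/5) = 1026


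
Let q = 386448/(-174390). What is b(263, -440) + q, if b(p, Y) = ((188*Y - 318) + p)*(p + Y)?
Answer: 425836336967/29065 ≈ 1.4651e+7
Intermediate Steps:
b(p, Y) = (Y + p)*(-318 + p + 188*Y) (b(p, Y) = ((-318 + 188*Y) + p)*(Y + p) = (-318 + p + 188*Y)*(Y + p) = (Y + p)*(-318 + p + 188*Y))
q = -64408/29065 (q = 386448*(-1/174390) = -64408/29065 ≈ -2.2160)
b(263, -440) + q = (263**2 - 318*(-440) - 318*263 + 188*(-440)**2 + 189*(-440)*263) - 64408/29065 = (69169 + 139920 - 83634 + 188*193600 - 21871080) - 64408/29065 = (69169 + 139920 - 83634 + 36396800 - 21871080) - 64408/29065 = 14651175 - 64408/29065 = 425836336967/29065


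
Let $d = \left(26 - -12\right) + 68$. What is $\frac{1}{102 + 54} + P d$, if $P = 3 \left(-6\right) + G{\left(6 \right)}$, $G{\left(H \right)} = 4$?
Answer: $- \frac{231503}{156} \approx -1484.0$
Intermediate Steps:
$d = 106$ ($d = \left(26 + 12\right) + 68 = 38 + 68 = 106$)
$P = -14$ ($P = 3 \left(-6\right) + 4 = -18 + 4 = -14$)
$\frac{1}{102 + 54} + P d = \frac{1}{102 + 54} - 1484 = \frac{1}{156} - 1484 = - \frac{231503}{156}$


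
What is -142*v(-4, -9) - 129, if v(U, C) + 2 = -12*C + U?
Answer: -14613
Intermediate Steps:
v(U, C) = -2 + U - 12*C (v(U, C) = -2 + (-12*C + U) = -2 + (U - 12*C) = -2 + U - 12*C)
-142*v(-4, -9) - 129 = -142*(-2 - 4 - 12*(-9)) - 129 = -142*(-2 - 4 + 108) - 129 = -142*102 - 129 = -14484 - 129 = -14613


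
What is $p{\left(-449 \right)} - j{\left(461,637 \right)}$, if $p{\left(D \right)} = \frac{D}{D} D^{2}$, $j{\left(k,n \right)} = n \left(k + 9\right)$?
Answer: $-97789$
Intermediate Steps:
$j{\left(k,n \right)} = n \left(9 + k\right)$
$p{\left(D \right)} = D^{2}$ ($p{\left(D \right)} = 1 D^{2} = D^{2}$)
$p{\left(-449 \right)} - j{\left(461,637 \right)} = \left(-449\right)^{2} - 637 \left(9 + 461\right) = 201601 - 637 \cdot 470 = 201601 - 299390 = -97789$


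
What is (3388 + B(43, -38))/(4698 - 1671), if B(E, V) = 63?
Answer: 3451/3027 ≈ 1.1401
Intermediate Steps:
(3388 + B(43, -38))/(4698 - 1671) = (3388 + 63)/(4698 - 1671) = 3451/3027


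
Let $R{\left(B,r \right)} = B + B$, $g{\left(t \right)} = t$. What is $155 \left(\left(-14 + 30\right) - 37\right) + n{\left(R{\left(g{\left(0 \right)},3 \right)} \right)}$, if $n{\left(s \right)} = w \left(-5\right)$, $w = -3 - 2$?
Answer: $-3230$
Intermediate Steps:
$w = -5$ ($w = -3 - 2 = -5$)
$R{\left(B,r \right)} = 2 B$
$n{\left(s \right)} = 25$ ($n{\left(s \right)} = \left(-5\right) \left(-5\right) = 25$)
$155 \left(\left(-14 + 30\right) - 37\right) + n{\left(R{\left(g{\left(0 \right)},3 \right)} \right)} = 155 \left(\left(-14 + 30\right) - 37\right) + 25 = 155 \left(16 - 37\right) + 25 = 155 \left(-21\right) + 25 = -3255 + 25 = -3230$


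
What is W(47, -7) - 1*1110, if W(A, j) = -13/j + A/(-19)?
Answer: -147712/133 ≈ -1110.6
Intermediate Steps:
W(A, j) = -13/j - A/19 (W(A, j) = -13/j + A*(-1/19) = -13/j - A/19)
W(47, -7) - 1*1110 = (-13/(-7) - 1/19*47) - 1*1110 = (-13*(-⅐) - 47/19) - 1110 = (13/7 - 47/19) - 1110 = -82/133 - 1110 = -147712/133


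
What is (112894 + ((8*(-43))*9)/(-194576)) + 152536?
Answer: 6455788847/24322 ≈ 2.6543e+5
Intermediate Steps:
(112894 + ((8*(-43))*9)/(-194576)) + 152536 = (112894 - 344*9*(-1/194576)) + 152536 = (112894 - 3096*(-1/194576)) + 152536 = (112894 + 387/24322) + 152536 = 2745808255/24322 + 152536 = 6455788847/24322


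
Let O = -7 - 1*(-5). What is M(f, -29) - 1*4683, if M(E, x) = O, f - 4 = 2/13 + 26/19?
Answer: -4685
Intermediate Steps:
f = 1364/247 (f = 4 + (2/13 + 26/19) = 4 + 376/247 = 1364/247 ≈ 5.5223)
O = -2 (O = -7 + 5 = -2)
M(E, x) = -2
M(f, -29) - 1*4683 = -2 - 1*4683 = -2 - 4683 = -4685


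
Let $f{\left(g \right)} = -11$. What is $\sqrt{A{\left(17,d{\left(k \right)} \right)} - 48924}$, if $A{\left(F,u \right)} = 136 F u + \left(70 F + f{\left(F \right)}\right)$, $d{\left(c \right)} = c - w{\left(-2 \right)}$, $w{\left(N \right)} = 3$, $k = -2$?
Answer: $i \sqrt{59305} \approx 243.53 i$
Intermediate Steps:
$d{\left(c \right)} = -3 + c$ ($d{\left(c \right)} = c - 3 = -3 + c$)
$A{\left(F,u \right)} = -11 + 70 F + 136 F u$ ($A{\left(F,u \right)} = 136 F u + \left(70 F - 11\right) = 136 F u + \left(-11 + 70 F\right) = -11 + 70 F + 136 F u$)
$\sqrt{A{\left(17,d{\left(k \right)} \right)} - 48924} = \sqrt{\left(-11 + 70 \cdot 17 + 136 \cdot 17 \left(-3 - 2\right)\right) - 48924} = \sqrt{\left(-11 + 1190 + 136 \cdot 17 \left(-5\right)\right) - 48924} = \sqrt{\left(-11 + 1190 - 11560\right) - 48924} = \sqrt{-10381 - 48924} = \sqrt{-59305} = i \sqrt{59305}$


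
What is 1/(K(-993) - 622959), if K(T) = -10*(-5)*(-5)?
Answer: -1/623209 ≈ -1.6046e-6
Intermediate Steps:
K(T) = -250 (K(T) = 50*(-5) = -250)
1/(K(-993) - 622959) = 1/(-250 - 622959) = 1/(-623209) = -1/623209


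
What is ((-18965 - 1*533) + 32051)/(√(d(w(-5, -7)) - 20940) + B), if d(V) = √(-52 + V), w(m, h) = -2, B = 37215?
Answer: 12553/(37215 + √3*√(-6980 + I*√6)) ≈ 0.33731 - 0.0013116*I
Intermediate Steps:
((-18965 - 1*533) + 32051)/(√(d(w(-5, -7)) - 20940) + B) = ((-18965 - 1*533) + 32051)/(√(√(-52 - 2) - 20940) + 37215) = ((-18965 - 533) + 32051)/(√(√(-54) - 20940) + 37215) = (-19498 + 32051)/(√(3*I*√6 - 20940) + 37215) = 12553/(√(-20940 + 3*I*√6) + 37215) = 12553/(37215 + √(-20940 + 3*I*√6))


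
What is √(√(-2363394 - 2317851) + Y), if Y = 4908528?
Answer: √(4908528 + I*√4681245) ≈ 2215.5 + 0.49*I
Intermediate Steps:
√(√(-2363394 - 2317851) + Y) = √(√(-2363394 - 2317851) + 4908528) = √(√(-4681245) + 4908528) = √(I*√4681245 + 4908528) = √(4908528 + I*√4681245)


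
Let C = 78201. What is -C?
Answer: -78201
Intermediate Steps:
-C = -1*78201 = -78201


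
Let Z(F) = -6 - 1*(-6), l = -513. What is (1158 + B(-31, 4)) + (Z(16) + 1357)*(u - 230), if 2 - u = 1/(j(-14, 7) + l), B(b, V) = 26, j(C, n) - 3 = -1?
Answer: -157494975/511 ≈ -3.0821e+5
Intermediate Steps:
j(C, n) = 2 (j(C, n) = 3 - 1 = 2)
Z(F) = 0 (Z(F) = -6 + 6 = 0)
u = 1023/511 (u = 2 - 1/(2 - 513) = 2 - 1/(-511) = 2 - 1*(-1/511) = 2 + 1/511 = 1023/511 ≈ 2.0020)
(1158 + B(-31, 4)) + (Z(16) + 1357)*(u - 230) = (1158 + 26) + (0 + 1357)*(1023/511 - 230) = 1184 + 1357*(-116507/511) = 1184 - 158099999/511 = -157494975/511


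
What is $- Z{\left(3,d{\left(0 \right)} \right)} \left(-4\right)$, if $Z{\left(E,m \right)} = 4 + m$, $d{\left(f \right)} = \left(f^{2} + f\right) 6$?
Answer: $16$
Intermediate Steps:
$d{\left(f \right)} = 6 f + 6 f^{2}$ ($d{\left(f \right)} = \left(f + f^{2}\right) 6 = 6 f + 6 f^{2}$)
$- Z{\left(3,d{\left(0 \right)} \right)} \left(-4\right) = - (4 + 6 \cdot 0 \left(1 + 0\right)) \left(-4\right) = - (4 + 6 \cdot 0 \cdot 1) \left(-4\right) = - (4 + 0) \left(-4\right) = \left(-1\right) 4 \left(-4\right) = \left(-4\right) \left(-4\right) = 16$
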